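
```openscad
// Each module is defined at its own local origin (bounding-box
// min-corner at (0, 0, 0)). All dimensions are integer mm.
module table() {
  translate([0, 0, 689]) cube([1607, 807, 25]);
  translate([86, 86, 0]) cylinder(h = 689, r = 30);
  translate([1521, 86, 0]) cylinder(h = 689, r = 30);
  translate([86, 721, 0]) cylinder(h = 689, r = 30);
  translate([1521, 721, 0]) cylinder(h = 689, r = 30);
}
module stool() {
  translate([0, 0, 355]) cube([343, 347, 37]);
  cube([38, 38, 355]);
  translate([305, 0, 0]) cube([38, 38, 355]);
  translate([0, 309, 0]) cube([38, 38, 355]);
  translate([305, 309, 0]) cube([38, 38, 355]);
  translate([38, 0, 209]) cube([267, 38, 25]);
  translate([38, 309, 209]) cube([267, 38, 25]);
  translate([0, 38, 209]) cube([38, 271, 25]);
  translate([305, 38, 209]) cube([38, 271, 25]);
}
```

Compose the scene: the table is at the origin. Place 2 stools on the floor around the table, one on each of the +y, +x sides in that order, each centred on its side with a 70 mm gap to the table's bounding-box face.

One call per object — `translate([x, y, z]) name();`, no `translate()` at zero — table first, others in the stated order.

table();
translate([632, 877, 0]) stool();
translate([1677, 230, 0]) stool();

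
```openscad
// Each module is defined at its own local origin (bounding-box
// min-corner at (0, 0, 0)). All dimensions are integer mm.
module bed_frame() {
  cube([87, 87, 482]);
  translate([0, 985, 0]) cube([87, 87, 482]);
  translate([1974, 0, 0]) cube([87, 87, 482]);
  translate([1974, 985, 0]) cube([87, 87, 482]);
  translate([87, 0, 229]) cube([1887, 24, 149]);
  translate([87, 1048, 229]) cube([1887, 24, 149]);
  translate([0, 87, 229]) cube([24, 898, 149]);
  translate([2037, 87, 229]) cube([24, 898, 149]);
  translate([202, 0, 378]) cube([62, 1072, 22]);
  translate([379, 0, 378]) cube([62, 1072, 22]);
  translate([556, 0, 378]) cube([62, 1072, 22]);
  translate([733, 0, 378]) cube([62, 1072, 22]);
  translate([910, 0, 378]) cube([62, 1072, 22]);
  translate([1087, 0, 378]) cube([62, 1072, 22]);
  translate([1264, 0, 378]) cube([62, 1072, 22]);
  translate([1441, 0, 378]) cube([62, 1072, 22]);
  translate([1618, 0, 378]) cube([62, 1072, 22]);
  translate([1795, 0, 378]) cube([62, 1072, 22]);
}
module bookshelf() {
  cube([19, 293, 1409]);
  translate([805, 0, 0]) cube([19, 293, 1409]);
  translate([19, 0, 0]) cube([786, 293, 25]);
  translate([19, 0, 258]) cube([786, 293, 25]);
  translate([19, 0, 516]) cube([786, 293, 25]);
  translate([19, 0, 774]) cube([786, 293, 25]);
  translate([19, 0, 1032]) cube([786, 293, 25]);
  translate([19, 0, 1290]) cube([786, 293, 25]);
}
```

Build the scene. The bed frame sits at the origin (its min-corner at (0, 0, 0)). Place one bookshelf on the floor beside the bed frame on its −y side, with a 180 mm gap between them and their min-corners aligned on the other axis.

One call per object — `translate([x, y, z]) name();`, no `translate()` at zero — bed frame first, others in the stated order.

bed_frame();
translate([0, -473, 0]) bookshelf();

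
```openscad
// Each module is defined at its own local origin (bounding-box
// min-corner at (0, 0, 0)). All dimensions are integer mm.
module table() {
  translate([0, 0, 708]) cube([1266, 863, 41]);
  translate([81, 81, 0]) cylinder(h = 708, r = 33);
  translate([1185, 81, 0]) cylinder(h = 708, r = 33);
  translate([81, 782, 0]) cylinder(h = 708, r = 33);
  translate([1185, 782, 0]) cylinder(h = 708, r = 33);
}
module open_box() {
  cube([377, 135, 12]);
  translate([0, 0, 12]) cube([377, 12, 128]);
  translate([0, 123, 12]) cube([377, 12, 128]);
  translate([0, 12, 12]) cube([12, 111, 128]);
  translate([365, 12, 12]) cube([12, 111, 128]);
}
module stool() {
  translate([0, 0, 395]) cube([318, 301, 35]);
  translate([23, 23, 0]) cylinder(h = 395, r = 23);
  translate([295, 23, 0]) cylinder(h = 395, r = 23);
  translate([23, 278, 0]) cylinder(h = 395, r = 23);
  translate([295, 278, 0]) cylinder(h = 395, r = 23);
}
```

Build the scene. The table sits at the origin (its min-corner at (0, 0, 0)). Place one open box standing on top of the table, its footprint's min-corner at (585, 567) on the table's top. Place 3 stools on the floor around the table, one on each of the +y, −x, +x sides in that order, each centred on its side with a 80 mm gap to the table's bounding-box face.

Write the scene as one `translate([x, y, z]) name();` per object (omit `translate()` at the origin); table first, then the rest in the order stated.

table();
translate([585, 567, 749]) open_box();
translate([474, 943, 0]) stool();
translate([-398, 281, 0]) stool();
translate([1346, 281, 0]) stool();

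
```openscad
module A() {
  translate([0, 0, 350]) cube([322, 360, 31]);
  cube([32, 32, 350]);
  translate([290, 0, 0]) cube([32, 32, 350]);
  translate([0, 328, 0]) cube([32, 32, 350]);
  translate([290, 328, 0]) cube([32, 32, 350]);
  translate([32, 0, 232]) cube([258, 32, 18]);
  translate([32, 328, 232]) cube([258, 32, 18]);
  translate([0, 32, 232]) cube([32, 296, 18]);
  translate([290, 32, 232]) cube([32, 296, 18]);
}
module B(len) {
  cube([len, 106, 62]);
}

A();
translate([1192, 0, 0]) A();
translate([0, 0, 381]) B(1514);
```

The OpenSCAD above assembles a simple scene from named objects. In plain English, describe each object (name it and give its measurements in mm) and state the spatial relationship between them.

A is a four-legged stool. The seat is 322×360 mm, 31 mm thick, top at z = 381 mm. It stands on four square legs, each 32×32 mm in cross-section, from z = 0 to the seat underside, each flush with a corner of the seat. Four stretchers, 32 mm wide and 18 mm tall, connect adjacent legs with their undersides at z = 232 mm, each running between the inner faces of the legs it joins and aligned with the legs' outer faces on the other axis.

B is a rectangular beam 1514 mm long (x), 106 mm deep (y), 62 mm thick (z).

The beam spans the tops of two stools placed 870 mm apart, resting at z = 381 mm.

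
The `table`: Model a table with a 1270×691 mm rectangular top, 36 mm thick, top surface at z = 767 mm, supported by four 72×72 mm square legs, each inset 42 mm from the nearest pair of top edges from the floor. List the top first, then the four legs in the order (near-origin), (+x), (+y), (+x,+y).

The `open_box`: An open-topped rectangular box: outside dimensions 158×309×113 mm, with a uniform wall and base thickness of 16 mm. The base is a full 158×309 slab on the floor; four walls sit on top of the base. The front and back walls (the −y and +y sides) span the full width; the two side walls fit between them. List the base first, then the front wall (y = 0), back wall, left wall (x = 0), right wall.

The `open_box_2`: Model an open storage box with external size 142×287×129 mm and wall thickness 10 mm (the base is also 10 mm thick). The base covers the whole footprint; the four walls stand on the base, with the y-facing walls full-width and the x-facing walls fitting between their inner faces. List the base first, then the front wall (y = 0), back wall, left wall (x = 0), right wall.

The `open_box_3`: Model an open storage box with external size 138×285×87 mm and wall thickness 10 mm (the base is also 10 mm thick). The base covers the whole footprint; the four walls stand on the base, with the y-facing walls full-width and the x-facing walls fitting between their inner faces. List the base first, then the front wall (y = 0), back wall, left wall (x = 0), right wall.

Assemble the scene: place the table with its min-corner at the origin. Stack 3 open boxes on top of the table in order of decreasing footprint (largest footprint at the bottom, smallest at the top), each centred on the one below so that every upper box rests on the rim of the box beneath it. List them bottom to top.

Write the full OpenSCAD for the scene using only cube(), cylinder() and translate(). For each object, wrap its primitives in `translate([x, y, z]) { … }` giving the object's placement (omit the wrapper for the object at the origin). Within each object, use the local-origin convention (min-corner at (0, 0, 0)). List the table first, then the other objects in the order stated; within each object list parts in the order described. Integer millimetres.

translate([0, 0, 731]) cube([1270, 691, 36]);
translate([42, 42, 0]) cube([72, 72, 731]);
translate([1156, 42, 0]) cube([72, 72, 731]);
translate([42, 577, 0]) cube([72, 72, 731]);
translate([1156, 577, 0]) cube([72, 72, 731]);
translate([556, 191, 767]) {
  cube([158, 309, 16]);
  translate([0, 0, 16]) cube([158, 16, 97]);
  translate([0, 293, 16]) cube([158, 16, 97]);
  translate([0, 16, 16]) cube([16, 277, 97]);
  translate([142, 16, 16]) cube([16, 277, 97]);
}
translate([564, 202, 880]) {
  cube([142, 287, 10]);
  translate([0, 0, 10]) cube([142, 10, 119]);
  translate([0, 277, 10]) cube([142, 10, 119]);
  translate([0, 10, 10]) cube([10, 267, 119]);
  translate([132, 10, 10]) cube([10, 267, 119]);
}
translate([566, 203, 1009]) {
  cube([138, 285, 10]);
  translate([0, 0, 10]) cube([138, 10, 77]);
  translate([0, 275, 10]) cube([138, 10, 77]);
  translate([0, 10, 10]) cube([10, 265, 77]);
  translate([128, 10, 10]) cube([10, 265, 77]);
}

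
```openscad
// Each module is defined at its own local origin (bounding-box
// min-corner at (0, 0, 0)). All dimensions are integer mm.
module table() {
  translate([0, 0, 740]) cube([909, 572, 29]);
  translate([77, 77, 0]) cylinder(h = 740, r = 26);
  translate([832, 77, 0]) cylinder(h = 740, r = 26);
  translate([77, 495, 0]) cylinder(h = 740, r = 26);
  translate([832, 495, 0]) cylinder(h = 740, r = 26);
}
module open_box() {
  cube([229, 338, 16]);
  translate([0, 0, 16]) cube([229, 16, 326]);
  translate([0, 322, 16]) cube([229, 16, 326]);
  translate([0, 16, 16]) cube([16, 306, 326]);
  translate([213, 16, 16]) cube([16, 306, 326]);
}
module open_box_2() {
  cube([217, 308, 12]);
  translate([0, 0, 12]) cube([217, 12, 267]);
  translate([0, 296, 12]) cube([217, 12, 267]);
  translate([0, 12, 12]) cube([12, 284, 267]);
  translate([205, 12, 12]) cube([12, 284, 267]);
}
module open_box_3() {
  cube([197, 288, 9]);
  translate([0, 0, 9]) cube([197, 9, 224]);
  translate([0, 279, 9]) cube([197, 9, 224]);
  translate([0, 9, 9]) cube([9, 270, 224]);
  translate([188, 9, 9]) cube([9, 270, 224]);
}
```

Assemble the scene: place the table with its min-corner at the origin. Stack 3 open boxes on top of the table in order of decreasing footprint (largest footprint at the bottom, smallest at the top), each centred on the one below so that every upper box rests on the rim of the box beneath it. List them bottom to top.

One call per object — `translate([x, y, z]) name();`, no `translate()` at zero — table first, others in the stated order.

table();
translate([340, 117, 769]) open_box();
translate([346, 132, 1111]) open_box_2();
translate([356, 142, 1390]) open_box_3();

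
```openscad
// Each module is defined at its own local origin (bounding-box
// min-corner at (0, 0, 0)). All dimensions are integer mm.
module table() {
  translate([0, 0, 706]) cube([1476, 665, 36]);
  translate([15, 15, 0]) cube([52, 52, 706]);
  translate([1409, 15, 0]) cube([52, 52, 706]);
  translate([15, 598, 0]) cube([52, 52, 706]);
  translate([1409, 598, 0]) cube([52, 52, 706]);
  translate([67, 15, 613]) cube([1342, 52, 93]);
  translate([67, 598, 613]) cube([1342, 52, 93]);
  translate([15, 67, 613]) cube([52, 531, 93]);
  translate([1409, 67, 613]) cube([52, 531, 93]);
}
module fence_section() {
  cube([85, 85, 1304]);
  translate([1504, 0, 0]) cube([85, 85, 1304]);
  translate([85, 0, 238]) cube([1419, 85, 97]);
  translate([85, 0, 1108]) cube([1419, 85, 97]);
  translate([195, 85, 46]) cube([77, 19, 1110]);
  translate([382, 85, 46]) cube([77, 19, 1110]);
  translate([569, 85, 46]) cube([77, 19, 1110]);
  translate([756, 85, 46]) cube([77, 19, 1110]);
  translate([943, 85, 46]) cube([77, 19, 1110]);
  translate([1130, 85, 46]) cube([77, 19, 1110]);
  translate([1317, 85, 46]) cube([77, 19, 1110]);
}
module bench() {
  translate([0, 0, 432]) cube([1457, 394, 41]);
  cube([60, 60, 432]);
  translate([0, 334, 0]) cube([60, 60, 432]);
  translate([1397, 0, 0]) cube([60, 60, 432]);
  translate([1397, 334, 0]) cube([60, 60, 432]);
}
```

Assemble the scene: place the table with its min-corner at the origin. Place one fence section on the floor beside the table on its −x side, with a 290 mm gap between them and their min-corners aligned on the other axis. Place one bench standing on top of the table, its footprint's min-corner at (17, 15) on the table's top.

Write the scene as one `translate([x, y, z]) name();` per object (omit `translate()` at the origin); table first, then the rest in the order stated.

table();
translate([-1879, 0, 0]) fence_section();
translate([17, 15, 742]) bench();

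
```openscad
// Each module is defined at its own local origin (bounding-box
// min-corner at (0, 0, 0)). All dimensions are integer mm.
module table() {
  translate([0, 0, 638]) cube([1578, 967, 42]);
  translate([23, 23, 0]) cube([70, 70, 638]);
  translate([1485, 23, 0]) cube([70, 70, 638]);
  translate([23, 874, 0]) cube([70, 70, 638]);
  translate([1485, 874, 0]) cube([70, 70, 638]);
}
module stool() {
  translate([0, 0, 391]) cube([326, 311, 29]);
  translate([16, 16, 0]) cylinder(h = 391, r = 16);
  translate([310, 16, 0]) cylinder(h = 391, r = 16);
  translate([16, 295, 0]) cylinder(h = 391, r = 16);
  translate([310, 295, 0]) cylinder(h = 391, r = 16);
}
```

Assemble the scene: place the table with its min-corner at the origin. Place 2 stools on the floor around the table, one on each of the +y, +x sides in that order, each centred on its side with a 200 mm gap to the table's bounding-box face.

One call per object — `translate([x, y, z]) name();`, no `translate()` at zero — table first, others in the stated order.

table();
translate([626, 1167, 0]) stool();
translate([1778, 328, 0]) stool();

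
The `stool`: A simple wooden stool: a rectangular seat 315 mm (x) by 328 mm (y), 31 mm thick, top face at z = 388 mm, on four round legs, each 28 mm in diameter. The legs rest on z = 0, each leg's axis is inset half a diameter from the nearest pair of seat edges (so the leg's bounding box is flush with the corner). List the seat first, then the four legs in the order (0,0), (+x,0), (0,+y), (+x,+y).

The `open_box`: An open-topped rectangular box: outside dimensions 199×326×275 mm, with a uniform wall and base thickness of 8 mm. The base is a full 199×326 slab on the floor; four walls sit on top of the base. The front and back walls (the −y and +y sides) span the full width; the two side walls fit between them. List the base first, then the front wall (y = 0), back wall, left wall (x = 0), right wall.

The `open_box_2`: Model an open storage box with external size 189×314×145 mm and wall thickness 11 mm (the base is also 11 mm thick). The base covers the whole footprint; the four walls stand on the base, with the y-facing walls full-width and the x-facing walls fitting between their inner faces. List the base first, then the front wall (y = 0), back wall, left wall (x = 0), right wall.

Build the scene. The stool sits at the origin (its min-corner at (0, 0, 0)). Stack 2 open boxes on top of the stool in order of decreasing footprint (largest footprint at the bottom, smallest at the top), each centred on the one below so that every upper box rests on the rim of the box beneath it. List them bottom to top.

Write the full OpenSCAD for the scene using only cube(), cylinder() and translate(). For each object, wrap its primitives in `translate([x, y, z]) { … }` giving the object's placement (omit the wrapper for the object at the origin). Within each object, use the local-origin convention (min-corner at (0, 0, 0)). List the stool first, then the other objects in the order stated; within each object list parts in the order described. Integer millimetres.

translate([0, 0, 357]) cube([315, 328, 31]);
translate([14, 14, 0]) cylinder(h = 357, r = 14);
translate([301, 14, 0]) cylinder(h = 357, r = 14);
translate([14, 314, 0]) cylinder(h = 357, r = 14);
translate([301, 314, 0]) cylinder(h = 357, r = 14);
translate([58, 1, 388]) {
  cube([199, 326, 8]);
  translate([0, 0, 8]) cube([199, 8, 267]);
  translate([0, 318, 8]) cube([199, 8, 267]);
  translate([0, 8, 8]) cube([8, 310, 267]);
  translate([191, 8, 8]) cube([8, 310, 267]);
}
translate([63, 7, 663]) {
  cube([189, 314, 11]);
  translate([0, 0, 11]) cube([189, 11, 134]);
  translate([0, 303, 11]) cube([189, 11, 134]);
  translate([0, 11, 11]) cube([11, 292, 134]);
  translate([178, 11, 11]) cube([11, 292, 134]);
}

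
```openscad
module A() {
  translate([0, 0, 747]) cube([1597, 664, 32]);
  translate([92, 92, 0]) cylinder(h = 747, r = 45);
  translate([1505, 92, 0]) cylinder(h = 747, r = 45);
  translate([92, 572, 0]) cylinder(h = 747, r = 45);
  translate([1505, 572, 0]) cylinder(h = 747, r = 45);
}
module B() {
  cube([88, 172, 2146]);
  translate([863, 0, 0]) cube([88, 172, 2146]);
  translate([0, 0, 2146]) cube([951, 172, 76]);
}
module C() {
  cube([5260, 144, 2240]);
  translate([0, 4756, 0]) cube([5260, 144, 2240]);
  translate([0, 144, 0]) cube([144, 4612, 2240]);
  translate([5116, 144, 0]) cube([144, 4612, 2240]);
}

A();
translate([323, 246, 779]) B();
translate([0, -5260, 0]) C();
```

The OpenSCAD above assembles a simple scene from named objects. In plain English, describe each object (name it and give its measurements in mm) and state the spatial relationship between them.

A is a table with a 1597×664 mm rectangular top, 32 mm thick, top surface at z = 779 mm, supported by four round legs of 90 mm diameter, each leg's bounding box inset 47 mm from the nearest pair of top edges, running from the floor.

B is a rectangular door frame: two vertical jambs of 88×172 mm section, 2146 mm tall, with a clear opening 775 mm wide between their inner faces. A header 76 mm tall and 172 mm deep lies on top of the jambs and spans the full outside width.

C is a box-shaped house frame (walls only): outside footprint 5260×4900 mm, wall height 2240 mm, wall thickness 144 mm. The two y-facing walls run the full x-width; the two x-facing walls fit between the inner faces of the y-facing walls.

The door frame is on top of the table, centred. The house frame is on the floor beside the table on its −y side.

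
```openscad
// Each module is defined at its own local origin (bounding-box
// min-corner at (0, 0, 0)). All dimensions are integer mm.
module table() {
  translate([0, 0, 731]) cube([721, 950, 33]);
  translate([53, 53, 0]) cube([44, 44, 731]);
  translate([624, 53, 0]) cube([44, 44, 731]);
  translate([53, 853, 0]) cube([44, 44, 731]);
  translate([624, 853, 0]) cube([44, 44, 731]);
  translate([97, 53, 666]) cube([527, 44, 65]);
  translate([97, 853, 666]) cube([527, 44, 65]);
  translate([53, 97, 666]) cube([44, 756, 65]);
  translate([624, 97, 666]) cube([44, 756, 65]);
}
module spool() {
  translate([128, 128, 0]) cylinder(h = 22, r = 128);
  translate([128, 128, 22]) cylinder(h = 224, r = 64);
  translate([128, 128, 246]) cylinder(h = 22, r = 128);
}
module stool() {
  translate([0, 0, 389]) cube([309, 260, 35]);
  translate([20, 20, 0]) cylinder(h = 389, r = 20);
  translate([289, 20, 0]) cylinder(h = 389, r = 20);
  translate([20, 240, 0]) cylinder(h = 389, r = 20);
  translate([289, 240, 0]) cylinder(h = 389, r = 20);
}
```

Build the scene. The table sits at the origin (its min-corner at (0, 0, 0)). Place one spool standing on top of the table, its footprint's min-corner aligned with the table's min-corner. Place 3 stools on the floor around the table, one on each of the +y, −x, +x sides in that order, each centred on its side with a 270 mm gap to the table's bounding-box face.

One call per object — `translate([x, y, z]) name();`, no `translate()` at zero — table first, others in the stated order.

table();
translate([0, 0, 764]) spool();
translate([206, 1220, 0]) stool();
translate([-579, 345, 0]) stool();
translate([991, 345, 0]) stool();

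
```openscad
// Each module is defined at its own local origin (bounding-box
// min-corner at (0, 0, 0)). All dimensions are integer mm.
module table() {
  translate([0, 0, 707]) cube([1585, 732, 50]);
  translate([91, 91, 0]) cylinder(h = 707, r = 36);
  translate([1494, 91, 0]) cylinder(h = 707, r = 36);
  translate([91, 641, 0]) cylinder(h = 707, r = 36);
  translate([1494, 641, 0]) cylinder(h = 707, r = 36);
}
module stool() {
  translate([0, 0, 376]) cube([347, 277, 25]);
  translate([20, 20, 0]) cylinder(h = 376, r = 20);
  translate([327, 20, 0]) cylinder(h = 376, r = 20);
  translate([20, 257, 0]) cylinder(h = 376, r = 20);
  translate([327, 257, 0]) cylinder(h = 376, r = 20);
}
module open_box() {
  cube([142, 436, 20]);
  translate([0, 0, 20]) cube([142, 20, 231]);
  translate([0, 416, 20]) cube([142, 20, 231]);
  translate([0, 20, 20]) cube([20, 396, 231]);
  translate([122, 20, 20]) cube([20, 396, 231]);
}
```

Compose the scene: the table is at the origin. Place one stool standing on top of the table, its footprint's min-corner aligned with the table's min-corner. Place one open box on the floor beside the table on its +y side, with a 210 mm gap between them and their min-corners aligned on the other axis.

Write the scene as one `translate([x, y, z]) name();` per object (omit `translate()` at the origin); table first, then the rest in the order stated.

table();
translate([0, 0, 757]) stool();
translate([0, 942, 0]) open_box();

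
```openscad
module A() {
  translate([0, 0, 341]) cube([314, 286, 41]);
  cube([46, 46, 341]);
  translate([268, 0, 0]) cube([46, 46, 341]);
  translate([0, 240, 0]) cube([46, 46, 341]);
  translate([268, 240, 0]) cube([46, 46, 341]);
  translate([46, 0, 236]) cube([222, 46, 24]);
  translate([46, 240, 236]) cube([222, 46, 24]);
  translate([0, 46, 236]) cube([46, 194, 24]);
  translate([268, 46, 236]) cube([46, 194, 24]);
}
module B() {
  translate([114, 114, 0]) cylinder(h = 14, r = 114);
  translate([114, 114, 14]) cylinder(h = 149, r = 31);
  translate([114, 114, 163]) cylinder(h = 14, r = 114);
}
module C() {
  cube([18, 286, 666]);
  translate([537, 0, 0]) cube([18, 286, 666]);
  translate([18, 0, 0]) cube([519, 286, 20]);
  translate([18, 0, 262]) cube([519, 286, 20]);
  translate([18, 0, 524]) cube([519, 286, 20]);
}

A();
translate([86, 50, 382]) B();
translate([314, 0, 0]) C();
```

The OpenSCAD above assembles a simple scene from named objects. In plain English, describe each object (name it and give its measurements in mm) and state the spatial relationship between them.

A is a four-legged stool. The seat is a 314×286×41 mm slab whose top surface is at z = 382 mm; four square legs, each 46×46 mm in cross-section, run from the floor (z = 0) to the underside of the seat, each flush with a corner of the seat. Four stretchers, 46 mm wide and 24 mm tall, connect adjacent legs with their undersides at z = 236 mm, each running between the inner faces of the legs it joins and aligned with the legs' outer faces on the other axis.

B is a spool: two coaxial disc flanges of radius 114 mm and thickness 14 mm, joined by a core cylinder of radius 31 mm and height 149 mm. The lower flange rests on z = 0 and the three cylinders share a vertical axis.

C is an open bookshelf. Two side panels, each 18 mm thick, 286 mm deep and 666 mm tall, stand 555 mm apart (outside-to-outside). Between them sit 3 shelves, each 20 mm thick and 286 mm deep, spanning the full gap between the sides. The bottom shelf rests on the floor (its underside at z = 0) and the clear gap between one shelf's top and the next shelf's underside is 242 mm.

The spool is on top of the stool. The bookshelf is against the stool's +x side, with their −y faces flush.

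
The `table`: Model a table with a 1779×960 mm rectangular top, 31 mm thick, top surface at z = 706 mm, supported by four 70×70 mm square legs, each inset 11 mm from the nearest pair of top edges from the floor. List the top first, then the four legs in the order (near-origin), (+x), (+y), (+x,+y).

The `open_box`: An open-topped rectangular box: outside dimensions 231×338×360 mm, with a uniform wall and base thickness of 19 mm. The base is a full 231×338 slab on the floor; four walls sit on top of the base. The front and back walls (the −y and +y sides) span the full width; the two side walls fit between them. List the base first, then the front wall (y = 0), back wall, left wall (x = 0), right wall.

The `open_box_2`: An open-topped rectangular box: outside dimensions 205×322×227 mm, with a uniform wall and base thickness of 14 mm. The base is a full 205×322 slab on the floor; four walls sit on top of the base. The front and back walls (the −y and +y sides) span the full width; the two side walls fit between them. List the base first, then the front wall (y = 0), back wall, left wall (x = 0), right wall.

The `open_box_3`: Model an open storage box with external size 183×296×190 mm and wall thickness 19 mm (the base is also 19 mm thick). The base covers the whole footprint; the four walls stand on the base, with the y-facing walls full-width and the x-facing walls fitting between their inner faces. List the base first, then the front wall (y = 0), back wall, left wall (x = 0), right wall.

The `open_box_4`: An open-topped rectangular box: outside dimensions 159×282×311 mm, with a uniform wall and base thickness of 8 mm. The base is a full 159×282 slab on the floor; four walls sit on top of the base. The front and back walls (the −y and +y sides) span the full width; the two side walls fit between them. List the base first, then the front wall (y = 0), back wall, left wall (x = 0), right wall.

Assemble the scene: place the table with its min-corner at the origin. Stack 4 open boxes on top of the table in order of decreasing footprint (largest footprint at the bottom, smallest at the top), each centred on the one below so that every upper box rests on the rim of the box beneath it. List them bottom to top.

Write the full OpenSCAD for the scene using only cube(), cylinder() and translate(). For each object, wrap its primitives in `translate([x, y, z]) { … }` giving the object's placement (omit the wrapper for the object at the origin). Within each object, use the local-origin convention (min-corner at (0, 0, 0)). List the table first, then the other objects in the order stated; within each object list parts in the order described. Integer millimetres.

translate([0, 0, 675]) cube([1779, 960, 31]);
translate([11, 11, 0]) cube([70, 70, 675]);
translate([1698, 11, 0]) cube([70, 70, 675]);
translate([11, 879, 0]) cube([70, 70, 675]);
translate([1698, 879, 0]) cube([70, 70, 675]);
translate([774, 311, 706]) {
  cube([231, 338, 19]);
  translate([0, 0, 19]) cube([231, 19, 341]);
  translate([0, 319, 19]) cube([231, 19, 341]);
  translate([0, 19, 19]) cube([19, 300, 341]);
  translate([212, 19, 19]) cube([19, 300, 341]);
}
translate([787, 319, 1066]) {
  cube([205, 322, 14]);
  translate([0, 0, 14]) cube([205, 14, 213]);
  translate([0, 308, 14]) cube([205, 14, 213]);
  translate([0, 14, 14]) cube([14, 294, 213]);
  translate([191, 14, 14]) cube([14, 294, 213]);
}
translate([798, 332, 1293]) {
  cube([183, 296, 19]);
  translate([0, 0, 19]) cube([183, 19, 171]);
  translate([0, 277, 19]) cube([183, 19, 171]);
  translate([0, 19, 19]) cube([19, 258, 171]);
  translate([164, 19, 19]) cube([19, 258, 171]);
}
translate([810, 339, 1483]) {
  cube([159, 282, 8]);
  translate([0, 0, 8]) cube([159, 8, 303]);
  translate([0, 274, 8]) cube([159, 8, 303]);
  translate([0, 8, 8]) cube([8, 266, 303]);
  translate([151, 8, 8]) cube([8, 266, 303]);
}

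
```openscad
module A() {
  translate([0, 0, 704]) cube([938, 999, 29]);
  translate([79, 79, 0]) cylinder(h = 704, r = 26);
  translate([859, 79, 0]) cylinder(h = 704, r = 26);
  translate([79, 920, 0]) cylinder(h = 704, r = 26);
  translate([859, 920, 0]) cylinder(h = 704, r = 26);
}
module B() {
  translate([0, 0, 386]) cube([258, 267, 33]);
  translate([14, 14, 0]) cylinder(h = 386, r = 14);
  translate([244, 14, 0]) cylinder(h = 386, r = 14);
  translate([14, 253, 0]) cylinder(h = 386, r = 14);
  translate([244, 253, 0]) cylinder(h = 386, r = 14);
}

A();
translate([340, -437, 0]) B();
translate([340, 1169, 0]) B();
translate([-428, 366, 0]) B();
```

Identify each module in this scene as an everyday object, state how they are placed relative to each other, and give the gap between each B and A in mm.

Each stool's nearest face is 170 mm from the table's bounding box.

A is a table. B is a stool. Three stools sit around the table at the −y, +y, −x sides. The gap between each stool and the table is 170 mm.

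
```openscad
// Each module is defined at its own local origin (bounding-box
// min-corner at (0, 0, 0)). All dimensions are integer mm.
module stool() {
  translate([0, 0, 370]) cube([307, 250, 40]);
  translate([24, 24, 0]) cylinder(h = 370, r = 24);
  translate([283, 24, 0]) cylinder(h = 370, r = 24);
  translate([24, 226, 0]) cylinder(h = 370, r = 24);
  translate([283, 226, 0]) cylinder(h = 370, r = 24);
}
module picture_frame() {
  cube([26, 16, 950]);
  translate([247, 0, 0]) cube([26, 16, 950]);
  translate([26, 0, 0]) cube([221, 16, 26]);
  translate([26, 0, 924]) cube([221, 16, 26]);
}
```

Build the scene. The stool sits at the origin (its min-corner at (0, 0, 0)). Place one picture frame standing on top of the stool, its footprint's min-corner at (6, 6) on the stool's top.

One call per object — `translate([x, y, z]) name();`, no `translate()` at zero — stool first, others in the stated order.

stool();
translate([6, 6, 410]) picture_frame();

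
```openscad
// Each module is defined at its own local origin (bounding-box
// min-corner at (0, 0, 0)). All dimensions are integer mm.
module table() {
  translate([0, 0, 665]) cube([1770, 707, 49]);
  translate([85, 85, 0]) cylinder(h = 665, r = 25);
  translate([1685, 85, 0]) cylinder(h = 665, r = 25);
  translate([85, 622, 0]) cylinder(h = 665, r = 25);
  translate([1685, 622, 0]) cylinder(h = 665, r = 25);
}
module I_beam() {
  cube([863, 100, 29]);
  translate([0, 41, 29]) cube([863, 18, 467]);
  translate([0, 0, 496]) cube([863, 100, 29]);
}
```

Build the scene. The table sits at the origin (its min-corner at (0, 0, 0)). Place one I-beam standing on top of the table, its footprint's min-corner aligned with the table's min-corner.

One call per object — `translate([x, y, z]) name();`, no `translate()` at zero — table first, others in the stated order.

table();
translate([0, 0, 714]) I_beam();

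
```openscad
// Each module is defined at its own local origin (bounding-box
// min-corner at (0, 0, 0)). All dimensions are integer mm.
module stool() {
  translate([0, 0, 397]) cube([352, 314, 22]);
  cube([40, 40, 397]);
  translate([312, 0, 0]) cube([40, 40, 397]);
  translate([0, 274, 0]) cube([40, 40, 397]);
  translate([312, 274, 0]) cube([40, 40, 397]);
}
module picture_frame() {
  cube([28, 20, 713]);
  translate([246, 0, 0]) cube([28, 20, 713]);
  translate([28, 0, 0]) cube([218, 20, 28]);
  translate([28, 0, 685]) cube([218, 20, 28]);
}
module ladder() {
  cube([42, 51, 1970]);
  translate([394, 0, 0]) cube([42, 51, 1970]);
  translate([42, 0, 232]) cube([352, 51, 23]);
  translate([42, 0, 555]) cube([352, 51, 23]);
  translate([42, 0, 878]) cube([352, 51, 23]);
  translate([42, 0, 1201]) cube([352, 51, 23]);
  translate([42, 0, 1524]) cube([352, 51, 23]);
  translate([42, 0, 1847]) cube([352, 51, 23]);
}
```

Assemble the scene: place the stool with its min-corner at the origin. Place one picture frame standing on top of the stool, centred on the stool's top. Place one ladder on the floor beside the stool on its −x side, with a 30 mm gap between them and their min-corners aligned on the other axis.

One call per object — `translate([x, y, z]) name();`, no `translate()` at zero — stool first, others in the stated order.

stool();
translate([39, 147, 419]) picture_frame();
translate([-466, 0, 0]) ladder();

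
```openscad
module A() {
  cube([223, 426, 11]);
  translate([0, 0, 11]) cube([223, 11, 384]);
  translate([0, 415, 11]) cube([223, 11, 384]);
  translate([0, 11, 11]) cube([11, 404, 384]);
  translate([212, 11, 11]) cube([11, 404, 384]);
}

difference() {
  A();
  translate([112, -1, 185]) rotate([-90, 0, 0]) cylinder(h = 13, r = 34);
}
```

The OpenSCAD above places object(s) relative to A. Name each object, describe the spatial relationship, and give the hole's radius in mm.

The subtracted cylinder has r = 34 mm.

A is an open box. The open box has a circular hole through its front wall. The hole's radius is 34 mm.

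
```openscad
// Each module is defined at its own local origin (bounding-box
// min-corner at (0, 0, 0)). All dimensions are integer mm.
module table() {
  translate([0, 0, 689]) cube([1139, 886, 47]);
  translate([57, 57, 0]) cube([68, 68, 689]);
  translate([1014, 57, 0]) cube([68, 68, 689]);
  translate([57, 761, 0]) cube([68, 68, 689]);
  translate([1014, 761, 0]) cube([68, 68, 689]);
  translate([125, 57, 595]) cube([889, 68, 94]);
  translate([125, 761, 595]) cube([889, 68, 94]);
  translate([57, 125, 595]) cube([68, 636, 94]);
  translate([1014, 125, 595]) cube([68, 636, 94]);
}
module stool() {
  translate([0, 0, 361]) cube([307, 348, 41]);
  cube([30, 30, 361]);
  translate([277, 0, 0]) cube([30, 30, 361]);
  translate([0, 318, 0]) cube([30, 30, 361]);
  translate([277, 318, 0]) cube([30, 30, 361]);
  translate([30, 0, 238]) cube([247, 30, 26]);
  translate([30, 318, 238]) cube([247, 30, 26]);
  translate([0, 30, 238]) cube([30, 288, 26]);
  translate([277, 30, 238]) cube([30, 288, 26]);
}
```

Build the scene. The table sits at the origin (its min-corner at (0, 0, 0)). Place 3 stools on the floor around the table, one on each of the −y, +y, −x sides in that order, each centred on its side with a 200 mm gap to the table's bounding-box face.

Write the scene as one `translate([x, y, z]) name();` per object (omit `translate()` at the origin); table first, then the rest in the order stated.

table();
translate([416, -548, 0]) stool();
translate([416, 1086, 0]) stool();
translate([-507, 269, 0]) stool();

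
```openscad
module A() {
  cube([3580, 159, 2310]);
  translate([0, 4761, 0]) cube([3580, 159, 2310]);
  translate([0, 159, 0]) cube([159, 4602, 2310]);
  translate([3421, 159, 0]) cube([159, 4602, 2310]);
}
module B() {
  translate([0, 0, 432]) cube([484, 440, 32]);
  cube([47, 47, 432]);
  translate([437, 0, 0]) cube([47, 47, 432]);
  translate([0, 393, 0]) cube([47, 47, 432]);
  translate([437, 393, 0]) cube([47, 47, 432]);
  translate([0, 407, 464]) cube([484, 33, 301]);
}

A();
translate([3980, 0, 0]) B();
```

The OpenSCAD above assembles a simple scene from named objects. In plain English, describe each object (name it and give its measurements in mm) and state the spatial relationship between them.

A is the wall frame of a small rectangular building: four walls, each 2310 mm tall and 159 mm thick, enclosing a footprint 3580 mm (x) by 4920 mm (y) outside-to-outside, with no floor or roof. The front and back walls (the −y and +y sides) span the full width; the two side walls fit between them.

B is a chair: 484×440 mm seat, 32 mm thick, top at z = 464 mm, on four 47 mm square corner legs flush with the seat edges. A 33 mm thick backrest slab spans the full seat width, extending 301 mm above the seat top, its back face flush with the seat's +y edge.

The chair is on the floor beside the house frame on its +x side.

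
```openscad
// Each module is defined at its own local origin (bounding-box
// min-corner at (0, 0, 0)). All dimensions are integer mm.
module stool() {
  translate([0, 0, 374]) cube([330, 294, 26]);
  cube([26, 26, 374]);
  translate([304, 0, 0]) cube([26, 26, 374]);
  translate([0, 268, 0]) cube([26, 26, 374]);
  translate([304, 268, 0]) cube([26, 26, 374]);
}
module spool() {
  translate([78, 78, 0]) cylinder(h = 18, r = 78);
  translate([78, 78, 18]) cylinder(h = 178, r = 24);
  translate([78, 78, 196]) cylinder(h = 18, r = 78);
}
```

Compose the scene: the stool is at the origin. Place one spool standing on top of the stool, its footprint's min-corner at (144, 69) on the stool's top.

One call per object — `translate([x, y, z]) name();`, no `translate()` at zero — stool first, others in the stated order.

stool();
translate([144, 69, 400]) spool();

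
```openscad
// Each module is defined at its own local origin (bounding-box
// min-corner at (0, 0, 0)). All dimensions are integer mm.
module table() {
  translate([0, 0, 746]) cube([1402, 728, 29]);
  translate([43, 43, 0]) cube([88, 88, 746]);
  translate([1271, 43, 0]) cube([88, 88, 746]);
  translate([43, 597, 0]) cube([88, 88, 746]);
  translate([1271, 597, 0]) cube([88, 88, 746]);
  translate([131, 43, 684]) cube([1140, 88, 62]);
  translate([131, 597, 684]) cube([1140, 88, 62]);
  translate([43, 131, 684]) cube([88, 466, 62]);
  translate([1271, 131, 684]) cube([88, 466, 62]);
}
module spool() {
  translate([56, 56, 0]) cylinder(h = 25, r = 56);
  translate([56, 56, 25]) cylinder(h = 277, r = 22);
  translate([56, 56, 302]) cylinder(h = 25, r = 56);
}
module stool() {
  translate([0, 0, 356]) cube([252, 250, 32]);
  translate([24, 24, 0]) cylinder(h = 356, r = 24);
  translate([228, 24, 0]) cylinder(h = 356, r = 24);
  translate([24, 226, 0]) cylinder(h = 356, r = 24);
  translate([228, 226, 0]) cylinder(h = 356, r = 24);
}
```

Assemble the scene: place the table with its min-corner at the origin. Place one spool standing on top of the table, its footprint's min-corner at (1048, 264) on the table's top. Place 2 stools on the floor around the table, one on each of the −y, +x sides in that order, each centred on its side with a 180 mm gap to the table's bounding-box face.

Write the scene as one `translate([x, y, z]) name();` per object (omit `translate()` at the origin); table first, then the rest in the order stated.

table();
translate([1048, 264, 775]) spool();
translate([575, -430, 0]) stool();
translate([1582, 239, 0]) stool();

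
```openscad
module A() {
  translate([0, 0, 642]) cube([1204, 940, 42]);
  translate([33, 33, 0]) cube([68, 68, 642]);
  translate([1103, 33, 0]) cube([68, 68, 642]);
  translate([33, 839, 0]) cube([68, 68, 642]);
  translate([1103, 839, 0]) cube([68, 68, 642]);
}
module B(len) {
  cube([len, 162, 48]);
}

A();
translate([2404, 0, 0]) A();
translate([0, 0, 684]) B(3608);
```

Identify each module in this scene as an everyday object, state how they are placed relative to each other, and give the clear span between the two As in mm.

Second table starts at x = 2404; first ends at x = 1204; clear span = 2404 − 1204 = 1200 mm.

A is a table. B is a beam. A beam spans the tops of two tables. The clear span between the two tables is 1200 mm.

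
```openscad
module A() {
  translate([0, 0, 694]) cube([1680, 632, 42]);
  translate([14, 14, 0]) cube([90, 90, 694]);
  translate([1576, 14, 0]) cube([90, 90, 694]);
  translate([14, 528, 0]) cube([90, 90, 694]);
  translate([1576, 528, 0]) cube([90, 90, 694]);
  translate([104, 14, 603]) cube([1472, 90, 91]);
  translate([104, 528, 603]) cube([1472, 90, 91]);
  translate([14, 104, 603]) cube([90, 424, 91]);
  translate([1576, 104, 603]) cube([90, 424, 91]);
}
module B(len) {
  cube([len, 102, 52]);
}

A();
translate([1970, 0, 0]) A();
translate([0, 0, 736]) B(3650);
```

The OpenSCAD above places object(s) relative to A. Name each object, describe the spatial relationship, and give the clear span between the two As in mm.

A is a table. B is a beam. A beam spans the tops of two tables. The clear span between the two tables is 290 mm.

Second table starts at x = 1970; first ends at x = 1680; clear span = 1970 − 1680 = 290 mm.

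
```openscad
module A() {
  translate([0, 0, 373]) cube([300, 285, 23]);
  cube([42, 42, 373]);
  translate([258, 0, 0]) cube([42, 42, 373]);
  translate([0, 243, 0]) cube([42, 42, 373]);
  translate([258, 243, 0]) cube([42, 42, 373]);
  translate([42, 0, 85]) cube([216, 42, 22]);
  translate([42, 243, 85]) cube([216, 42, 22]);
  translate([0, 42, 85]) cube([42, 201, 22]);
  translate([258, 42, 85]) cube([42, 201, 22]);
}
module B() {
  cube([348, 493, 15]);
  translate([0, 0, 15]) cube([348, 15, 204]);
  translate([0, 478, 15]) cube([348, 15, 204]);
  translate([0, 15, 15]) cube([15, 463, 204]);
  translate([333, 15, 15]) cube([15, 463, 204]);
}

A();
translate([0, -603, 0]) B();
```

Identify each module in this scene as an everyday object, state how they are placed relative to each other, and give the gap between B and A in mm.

A is a stool. B is an open box. The open box is on the floor beside the stool on its −y side. The gap between the open box and the stool is 110 mm.

The open box's nearest face is 110 mm from the stool's −y face.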